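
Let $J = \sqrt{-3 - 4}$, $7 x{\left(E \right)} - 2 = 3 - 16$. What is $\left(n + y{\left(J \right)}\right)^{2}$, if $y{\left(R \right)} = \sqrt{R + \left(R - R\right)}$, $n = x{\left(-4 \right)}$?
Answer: $\frac{\left(11 - 7 \sqrt[4]{7} \sqrt{i}\right)^{2}}{49} \approx -1.1454 - 0.96905 i$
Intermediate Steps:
$x{\left(E \right)} = - \frac{11}{7}$ ($x{\left(E \right)} = \frac{2}{7} + \frac{3 - 16}{7} = \frac{2}{7} + \frac{1}{7} \left(-13\right) = \frac{2}{7} - \frac{13}{7} = - \frac{11}{7}$)
$J = i \sqrt{7}$ ($J = \sqrt{-7} = i \sqrt{7} \approx 2.6458 i$)
$n = - \frac{11}{7} \approx -1.5714$
$y{\left(R \right)} = \sqrt{R}$ ($y{\left(R \right)} = \sqrt{R + 0} = \sqrt{R}$)
$\left(n + y{\left(J \right)}\right)^{2} = \left(- \frac{11}{7} + \sqrt{i \sqrt{7}}\right)^{2} = \left(- \frac{11}{7} + \sqrt[4]{7} \sqrt{i}\right)^{2}$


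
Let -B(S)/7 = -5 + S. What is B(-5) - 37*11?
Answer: -337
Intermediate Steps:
B(S) = 35 - 7*S (B(S) = -7*(-5 + S) = 35 - 7*S)
B(-5) - 37*11 = (35 - 7*(-5)) - 37*11 = (35 + 35) - 407 = 70 - 407 = -337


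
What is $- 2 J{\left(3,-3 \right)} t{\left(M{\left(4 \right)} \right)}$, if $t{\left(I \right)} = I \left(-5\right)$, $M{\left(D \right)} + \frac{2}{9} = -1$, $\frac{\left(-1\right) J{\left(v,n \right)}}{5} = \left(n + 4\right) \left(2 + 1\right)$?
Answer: $\frac{550}{3} \approx 183.33$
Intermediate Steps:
$J{\left(v,n \right)} = -60 - 15 n$ ($J{\left(v,n \right)} = - 5 \left(n + 4\right) \left(2 + 1\right) = - 5 \left(4 + n\right) 3 = - 5 \left(12 + 3 n\right) = -60 - 15 n$)
$M{\left(D \right)} = - \frac{11}{9}$ ($M{\left(D \right)} = - \frac{2}{9} - 1 = - \frac{11}{9}$)
$t{\left(I \right)} = - 5 I$
$- 2 J{\left(3,-3 \right)} t{\left(M{\left(4 \right)} \right)} = - 2 \left(-60 - -45\right) \left(\left(-5\right) \left(- \frac{11}{9}\right)\right) = - 2 \left(-60 + 45\right) \frac{55}{9} = \left(-2\right) \left(-15\right) \frac{55}{9} = 30 \cdot \frac{55}{9} = \frac{550}{3}$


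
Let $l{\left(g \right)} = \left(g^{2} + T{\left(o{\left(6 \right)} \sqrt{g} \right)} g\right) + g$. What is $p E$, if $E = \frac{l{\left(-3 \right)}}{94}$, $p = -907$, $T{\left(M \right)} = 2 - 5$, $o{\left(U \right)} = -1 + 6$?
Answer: $- \frac{13605}{94} \approx -144.73$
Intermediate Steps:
$o{\left(U \right)} = 5$
$T{\left(M \right)} = -3$ ($T{\left(M \right)} = 2 - 5 = -3$)
$l{\left(g \right)} = g^{2} - 2 g$ ($l{\left(g \right)} = \left(g^{2} - 3 g\right) + g = g^{2} - 2 g$)
$E = \frac{15}{94}$ ($E = \frac{\left(-3\right) \left(-2 - 3\right)}{94} = \left(-3\right) \left(-5\right) \frac{1}{94} = 15 \cdot \frac{1}{94} = \frac{15}{94} \approx 0.15957$)
$p E = \left(-907\right) \frac{15}{94} = - \frac{13605}{94}$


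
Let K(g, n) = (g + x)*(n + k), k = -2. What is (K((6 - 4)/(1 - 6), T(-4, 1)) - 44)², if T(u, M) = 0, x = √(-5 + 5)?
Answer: 46656/25 ≈ 1866.2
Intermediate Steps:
x = 0 (x = √0 = 0)
K(g, n) = g*(-2 + n) (K(g, n) = (g + 0)*(n - 2) = g*(-2 + n))
(K((6 - 4)/(1 - 6), T(-4, 1)) - 44)² = (((6 - 4)/(1 - 6))*(-2 + 0) - 44)² = ((2/(-5))*(-2) - 44)² = ((2*(-⅕))*(-2) - 44)² = (-⅖*(-2) - 44)² = (⅘ - 44)² = (-216/5)² = 46656/25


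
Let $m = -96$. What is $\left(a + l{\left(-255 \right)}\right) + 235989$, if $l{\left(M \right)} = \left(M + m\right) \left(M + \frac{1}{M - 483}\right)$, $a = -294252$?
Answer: $\frac{2561883}{82} \approx 31242.0$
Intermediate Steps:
$l{\left(M \right)} = \left(-96 + M\right) \left(M + \frac{1}{-483 + M}\right)$ ($l{\left(M \right)} = \left(M - 96\right) \left(M + \frac{1}{M - 483}\right) = \left(-96 + M\right) \left(M + \frac{1}{-483 + M}\right)$)
$\left(a + l{\left(-255 \right)}\right) + 235989 = \left(-294252 + \frac{-96 + \left(-255\right)^{3} - 579 \left(-255\right)^{2} + 46369 \left(-255\right)}{-483 - 255}\right) + 235989 = \left(-294252 + \frac{-96 - 16581375 - 37649475 - 11824095}{-738}\right) + 235989 = \left(-294252 - \frac{-96 - 16581375 - 37649475 - 11824095}{738}\right) + 235989 = \left(-294252 - - \frac{7339449}{82}\right) + 235989 = \left(-294252 + \frac{7339449}{82}\right) + 235989 = - \frac{16789215}{82} + 235989 = \frac{2561883}{82}$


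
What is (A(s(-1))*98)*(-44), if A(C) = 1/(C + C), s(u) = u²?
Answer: -2156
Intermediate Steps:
A(C) = 1/(2*C)
(A(s(-1))*98)*(-44) = ((1/(2*((-1)²)))*98)*(-44) = (((½)/1)*98)*(-44) = (((½)*1)*98)*(-44) = ((½)*98)*(-44) = 49*(-44) = -2156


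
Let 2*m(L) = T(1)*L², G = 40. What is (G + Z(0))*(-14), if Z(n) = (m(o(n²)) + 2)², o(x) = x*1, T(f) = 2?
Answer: -616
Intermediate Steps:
o(x) = x
m(L) = L² (m(L) = (2*L²)/2 = L²)
Z(n) = (2 + n⁴)² (Z(n) = ((n²)² + 2)² = (n⁴ + 2)² = (2 + n⁴)²)
(G + Z(0))*(-14) = (40 + (2 + 0⁴)²)*(-14) = (40 + (2 + 0)²)*(-14) = (40 + 2²)*(-14) = (40 + 4)*(-14) = 44*(-14) = -616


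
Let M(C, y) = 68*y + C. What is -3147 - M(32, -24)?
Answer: -1547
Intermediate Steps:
M(C, y) = C + 68*y
-3147 - M(32, -24) = -3147 - (32 + 68*(-24)) = -3147 - (32 - 1632) = -3147 - 1*(-1600) = -3147 + 1600 = -1547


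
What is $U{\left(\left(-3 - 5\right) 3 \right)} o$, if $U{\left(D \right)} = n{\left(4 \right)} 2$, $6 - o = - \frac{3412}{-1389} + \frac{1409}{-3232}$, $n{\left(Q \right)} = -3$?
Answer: $- \frac{17865005}{748208} \approx -23.877$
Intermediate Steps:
$o = \frac{17865005}{4489248}$ ($o = 6 - \left(- \frac{3412}{-1389} + \frac{1409}{-3232}\right) = 6 - \left(\left(-3412\right) \left(- \frac{1}{1389}\right) + 1409 \left(- \frac{1}{3232}\right)\right) = 6 - \left(\frac{3412}{1389} - \frac{1409}{3232}\right) = 6 - \frac{9070483}{4489248} = \frac{17865005}{4489248} \approx 3.9795$)
$U{\left(D \right)} = -6$ ($U{\left(D \right)} = \left(-3\right) 2 = -6$)
$U{\left(\left(-3 - 5\right) 3 \right)} o = \left(-6\right) \frac{17865005}{4489248} = - \frac{17865005}{748208}$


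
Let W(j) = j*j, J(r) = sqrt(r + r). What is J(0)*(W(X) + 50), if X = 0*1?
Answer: 0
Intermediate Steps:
X = 0
J(r) = sqrt(2)*sqrt(r) (J(r) = sqrt(2*r) = sqrt(2)*sqrt(r))
W(j) = j**2
J(0)*(W(X) + 50) = (sqrt(2)*sqrt(0))*(0**2 + 50) = (sqrt(2)*0)*(0 + 50) = 0*50 = 0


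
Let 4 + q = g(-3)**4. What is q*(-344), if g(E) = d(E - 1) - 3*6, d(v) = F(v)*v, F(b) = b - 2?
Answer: -444448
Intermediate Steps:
F(b) = -2 + b
d(v) = v*(-2 + v) (d(v) = (-2 + v)*v = v*(-2 + v))
g(E) = -18 + (-1 + E)*(-3 + E) (g(E) = (E - 1)*(-2 + (E - 1)) - 3*6 = (-1 + E)*(-2 + (-1 + E)) - 18 = (-1 + E)*(-3 + E) - 18 = -18 + (-1 + E)*(-3 + E))
q = 1292 (q = -4 + (-18 + (-1 - 3)*(-3 - 3))**4 = -4 + (-18 - 4*(-6))**4 = -4 + (-18 + 24)**4 = -4 + 6**4 = -4 + 1296 = 1292)
q*(-344) = 1292*(-344) = -444448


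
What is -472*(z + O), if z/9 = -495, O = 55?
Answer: 2076800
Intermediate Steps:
z = -4455 (z = 9*(-495) = -4455)
-472*(z + O) = -472*(-4455 + 55) = -472*(-4400) = 2076800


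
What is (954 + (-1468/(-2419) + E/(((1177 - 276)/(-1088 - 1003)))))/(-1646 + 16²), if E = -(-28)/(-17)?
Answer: -208891483/302953141 ≈ -0.68952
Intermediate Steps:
E = -28/17 (E = -(-28)*(-1)/17 = -1*28/17 = -28/17 ≈ -1.6471)
(954 + (-1468/(-2419) + E/(((1177 - 276)/(-1088 - 1003)))))/(-1646 + 16²) = (954 + (-1468/(-2419) - 28*(-1088 - 1003)/(1177 - 276)/17))/(-1646 + 16²) = (954 + (-1468*(-1/2419) - 28/(17*(901/(-2091)))))/(-1646 + 256) = (954 + (1468/2419 - 28/(17*(901*(-1/2091)))))/(-1390) = (954 + (1468/2419 - 28/(17*(-53/123))))*(-1/1390) = (954 + (1468/2419 - 28/17*(-123/53)))*(-1/1390) = (954 + (1468/2419 + 3444/901))*(-1/1390) = (954 + 9653704/2179519)*(-1/1390) = (2088914830/2179519)*(-1/1390) = -208891483/302953141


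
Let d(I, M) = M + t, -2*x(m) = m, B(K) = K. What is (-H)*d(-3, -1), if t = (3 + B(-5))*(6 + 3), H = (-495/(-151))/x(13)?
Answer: -18810/1963 ≈ -9.5823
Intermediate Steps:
x(m) = -m/2
H = -990/1963 (H = (-495/(-151))/((-½*13)) = (-495*(-1/151))/(-13/2) = (495/151)*(-2/13) = -990/1963 ≈ -0.50433)
t = -18 (t = (3 - 5)*(6 + 3) = -2*9 = -18)
d(I, M) = -18 + M (d(I, M) = M - 18 = -18 + M)
(-H)*d(-3, -1) = (-1*(-990/1963))*(-18 - 1) = (990/1963)*(-19) = -18810/1963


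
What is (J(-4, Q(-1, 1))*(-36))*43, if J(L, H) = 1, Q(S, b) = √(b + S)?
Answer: -1548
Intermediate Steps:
Q(S, b) = √(S + b)
(J(-4, Q(-1, 1))*(-36))*43 = (1*(-36))*43 = -36*43 = -1548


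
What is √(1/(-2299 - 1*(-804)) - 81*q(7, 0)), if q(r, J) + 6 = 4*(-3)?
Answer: √3258664955/1495 ≈ 38.184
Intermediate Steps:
q(r, J) = -18 (q(r, J) = -6 + 4*(-3) = -6 - 12 = -18)
√(1/(-2299 - 1*(-804)) - 81*q(7, 0)) = √(1/(-2299 - 1*(-804)) - 81*(-18)) = √(1/(-2299 + 804) + 1458) = √(1/(-1495) + 1458) = √(-1/1495 + 1458) = √(2179709/1495) = √3258664955/1495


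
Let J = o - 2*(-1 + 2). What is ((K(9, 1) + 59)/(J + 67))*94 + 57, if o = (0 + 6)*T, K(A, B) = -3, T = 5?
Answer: 10679/95 ≈ 112.41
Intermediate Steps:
o = 30 (o = (0 + 6)*5 = 6*5 = 30)
J = 28 (J = 30 - 2*(-1 + 2) = 30 - 2*1 = 30 - 2 = 28)
((K(9, 1) + 59)/(J + 67))*94 + 57 = ((-3 + 59)/(28 + 67))*94 + 57 = (56/95)*94 + 57 = 5264/95 + 57 = 10679/95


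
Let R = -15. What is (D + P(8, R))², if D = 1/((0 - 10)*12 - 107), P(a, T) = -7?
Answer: 2528100/51529 ≈ 49.062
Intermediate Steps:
D = -1/227 (D = 1/(-10*12 - 107) = 1/(-120 - 107) = 1/(-227) = -1/227 ≈ -0.0044053)
(D + P(8, R))² = (-1/227 - 7)² = (-1590/227)² = 2528100/51529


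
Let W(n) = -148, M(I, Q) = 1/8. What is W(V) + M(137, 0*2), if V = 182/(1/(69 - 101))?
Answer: -1183/8 ≈ -147.88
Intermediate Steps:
M(I, Q) = ⅛
V = -5824 (V = 182/(1/(-32)) = 182/(-1/32) = 182*(-32) = -5824)
W(V) + M(137, 0*2) = -148 + ⅛ = -1183/8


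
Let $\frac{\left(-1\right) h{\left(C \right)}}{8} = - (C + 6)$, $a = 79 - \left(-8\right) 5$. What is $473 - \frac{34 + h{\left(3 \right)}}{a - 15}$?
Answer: $\frac{24543}{52} \approx 471.98$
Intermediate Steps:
$a = 119$ ($a = 79 - -40 = 79 + 40 = 119$)
$h{\left(C \right)} = 48 + 8 C$ ($h{\left(C \right)} = - 8 \left(- (C + 6)\right) = - 8 \left(- (6 + C)\right) = - 8 \left(-6 - C\right) = 48 + 8 C$)
$473 - \frac{34 + h{\left(3 \right)}}{a - 15} = 473 - \frac{34 + \left(48 + 8 \cdot 3\right)}{119 - 15} = 473 - \frac{34 + \left(48 + 24\right)}{104} = 473 - \left(34 + 72\right) \frac{1}{104} = 473 - 106 \cdot \frac{1}{104} = 473 - \frac{53}{52} = \frac{24543}{52}$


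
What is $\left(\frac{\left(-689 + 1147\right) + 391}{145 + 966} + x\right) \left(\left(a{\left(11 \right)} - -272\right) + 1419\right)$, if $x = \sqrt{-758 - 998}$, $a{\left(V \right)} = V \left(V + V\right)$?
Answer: $\frac{1641117}{1111} + 3866 i \sqrt{439} \approx 1477.2 + 81002.0 i$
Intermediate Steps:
$a{\left(V \right)} = 2 V^{2}$ ($a{\left(V \right)} = V 2 V = 2 V^{2}$)
$x = 2 i \sqrt{439}$ ($x = \sqrt{-1756} = 2 i \sqrt{439} \approx 41.905 i$)
$\left(\frac{\left(-689 + 1147\right) + 391}{145 + 966} + x\right) \left(\left(a{\left(11 \right)} - -272\right) + 1419\right) = \left(\frac{\left(-689 + 1147\right) + 391}{145 + 966} + 2 i \sqrt{439}\right) \left(\left(2 \cdot 11^{2} - -272\right) + 1419\right) = \left(\frac{458 + 391}{1111} + 2 i \sqrt{439}\right) \left(\left(2 \cdot 121 + 272\right) + 1419\right) = \left(849 \cdot \frac{1}{1111} + 2 i \sqrt{439}\right) \left(\left(242 + 272\right) + 1419\right) = \left(\frac{849}{1111} + 2 i \sqrt{439}\right) \left(514 + 1419\right) = \left(\frac{849}{1111} + 2 i \sqrt{439}\right) 1933 = \frac{1641117}{1111} + 3866 i \sqrt{439}$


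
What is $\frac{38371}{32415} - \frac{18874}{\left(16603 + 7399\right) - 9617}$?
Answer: $- \frac{797785}{6217197} \approx -0.12832$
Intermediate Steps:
$\frac{38371}{32415} - \frac{18874}{\left(16603 + 7399\right) - 9617} = 38371 \cdot \frac{1}{32415} - \frac{18874}{24002 - 9617} = \frac{38371}{32415} - \frac{18874}{14385} = - \frac{797785}{6217197}$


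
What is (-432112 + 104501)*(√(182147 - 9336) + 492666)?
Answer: -161402800926 - 327611*√172811 ≈ -1.6154e+11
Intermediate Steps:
(-432112 + 104501)*(√(182147 - 9336) + 492666) = -327611*(√172811 + 492666) = -327611*(492666 + √172811) = -161402800926 - 327611*√172811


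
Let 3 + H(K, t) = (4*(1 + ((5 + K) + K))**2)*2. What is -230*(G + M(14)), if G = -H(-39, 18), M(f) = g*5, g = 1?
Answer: 9536720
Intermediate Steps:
M(f) = 5 (M(f) = 1*5 = 5)
H(K, t) = -3 + 8*(6 + 2*K)**2 (H(K, t) = -3 + (4*(1 + ((5 + K) + K))**2)*2 = -3 + (4*(1 + (5 + 2*K))**2)*2 = -3 + (4*(6 + 2*K)**2)*2 = -3 + 8*(6 + 2*K)**2)
G = -41469 (G = -(-3 + 32*(3 - 39)**2) = -(-3 + 32*(-36)**2) = -(-3 + 32*1296) = -(-3 + 41472) = -1*41469 = -41469)
-230*(G + M(14)) = -230*(-41469 + 5) = -230*(-41464) = 9536720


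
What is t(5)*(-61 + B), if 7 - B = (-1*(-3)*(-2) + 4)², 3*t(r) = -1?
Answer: 58/3 ≈ 19.333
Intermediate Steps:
t(r) = -⅓ (t(r) = (⅓)*(-1) = -⅓)
B = 3 (B = 7 - (-1*(-3)*(-2) + 4)² = 7 - (3*(-2) + 4)² = 7 - (-6 + 4)² = 7 - 1*(-2)² = 7 - 1*4 = 7 - 4 = 3)
t(5)*(-61 + B) = -(-61 + 3)/3 = -⅓*(-58) = 58/3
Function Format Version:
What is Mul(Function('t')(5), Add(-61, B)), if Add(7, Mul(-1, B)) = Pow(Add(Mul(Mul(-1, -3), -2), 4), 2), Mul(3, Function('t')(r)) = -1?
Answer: Rational(58, 3) ≈ 19.333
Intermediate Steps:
Function('t')(r) = Rational(-1, 3) (Function('t')(r) = Mul(Rational(1, 3), -1) = Rational(-1, 3))
B = 3 (B = Add(7, Mul(-1, Pow(Add(Mul(Mul(-1, -3), -2), 4), 2))) = Add(7, Mul(-1, Pow(Add(Mul(3, -2), 4), 2))) = Add(7, Mul(-1, Pow(Add(-6, 4), 2))) = Add(7, Mul(-1, Pow(-2, 2))) = Add(7, Mul(-1, 4)) = Add(7, -4) = 3)
Mul(Function('t')(5), Add(-61, B)) = Mul(Rational(-1, 3), Add(-61, 3)) = Mul(Rational(-1, 3), -58) = Rational(58, 3)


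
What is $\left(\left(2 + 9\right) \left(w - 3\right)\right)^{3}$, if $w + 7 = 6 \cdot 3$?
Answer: $681472$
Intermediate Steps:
$w = 11$ ($w = -7 + 6 \cdot 3 = -7 + 18 = 11$)
$\left(\left(2 + 9\right) \left(w - 3\right)\right)^{3} = \left(\left(2 + 9\right) \left(11 - 3\right)\right)^{3} = \left(11 \cdot 8\right)^{3} = 88^{3} = 681472$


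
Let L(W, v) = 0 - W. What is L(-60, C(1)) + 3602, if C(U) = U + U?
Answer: 3662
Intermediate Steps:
C(U) = 2*U
L(W, v) = -W
L(-60, C(1)) + 3602 = -1*(-60) + 3602 = 60 + 3602 = 3662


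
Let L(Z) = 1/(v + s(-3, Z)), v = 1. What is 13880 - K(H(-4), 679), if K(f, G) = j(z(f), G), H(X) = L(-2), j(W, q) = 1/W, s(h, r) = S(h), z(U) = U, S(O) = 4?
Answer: 13875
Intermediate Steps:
s(h, r) = 4
L(Z) = ⅕ (L(Z) = 1/(1 + 4) = 1/5 = ⅕)
H(X) = ⅕
K(f, G) = 1/f
13880 - K(H(-4), 679) = 13880 - 1/⅕ = 13880 - 1*5 = 13880 - 5 = 13875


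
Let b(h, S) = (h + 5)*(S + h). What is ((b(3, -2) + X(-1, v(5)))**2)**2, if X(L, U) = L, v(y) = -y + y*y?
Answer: 2401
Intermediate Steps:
b(h, S) = (5 + h)*(S + h)
v(y) = y**2 - y (v(y) = -y + y**2 = y**2 - y)
((b(3, -2) + X(-1, v(5)))**2)**2 = (((3**2 + 5*(-2) + 5*3 - 2*3) - 1)**2)**2 = (((9 - 10 + 15 - 6) - 1)**2)**2 = ((8 - 1)**2)**2 = (7**2)**2 = 49**2 = 2401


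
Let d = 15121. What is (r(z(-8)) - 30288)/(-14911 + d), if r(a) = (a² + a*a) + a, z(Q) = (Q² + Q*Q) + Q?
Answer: -228/35 ≈ -6.5143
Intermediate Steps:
z(Q) = Q + 2*Q² (z(Q) = (Q² + Q²) + Q = 2*Q² + Q = Q + 2*Q²)
r(a) = a + 2*a² (r(a) = (a² + a²) + a = 2*a² + a = a + 2*a²)
(r(z(-8)) - 30288)/(-14911 + d) = ((-8*(1 + 2*(-8)))*(1 + 2*(-8*(1 + 2*(-8)))) - 30288)/(-14911 + 15121) = ((-8*(1 - 16))*(1 + 2*(-8*(1 - 16))) - 30288)/210 = ((-8*(-15))*(1 + 2*(-8*(-15))) - 30288)*(1/210) = (120*(1 + 2*120) - 30288)*(1/210) = (120*(1 + 240) - 30288)*(1/210) = (120*241 - 30288)*(1/210) = (28920 - 30288)*(1/210) = -1368*1/210 = -228/35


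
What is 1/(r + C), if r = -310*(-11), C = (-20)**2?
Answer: 1/3810 ≈ 0.00026247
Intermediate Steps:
C = 400
r = 3410
1/(r + C) = 1/(3410 + 400) = 1/3810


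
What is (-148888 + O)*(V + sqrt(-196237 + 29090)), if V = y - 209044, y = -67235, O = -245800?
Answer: 109044005952 - 394688*I*sqrt(167147) ≈ 1.0904e+11 - 1.6136e+8*I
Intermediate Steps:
V = -276279 (V = -67235 - 209044 = -276279)
(-148888 + O)*(V + sqrt(-196237 + 29090)) = (-148888 - 245800)*(-276279 + sqrt(-196237 + 29090)) = -394688*(-276279 + sqrt(-167147)) = -394688*(-276279 + I*sqrt(167147)) = 109044005952 - 394688*I*sqrt(167147)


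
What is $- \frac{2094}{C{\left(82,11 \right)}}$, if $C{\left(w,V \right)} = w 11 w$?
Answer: $- \frac{1047}{36982} \approx -0.028311$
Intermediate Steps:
$C{\left(w,V \right)} = 11 w^{2}$ ($C{\left(w,V \right)} = 11 w w = 11 w^{2}$)
$- \frac{2094}{C{\left(82,11 \right)}} = - \frac{2094}{11 \cdot 82^{2}} = - \frac{2094}{11 \cdot 6724} = - \frac{2094}{73964} = \left(-2094\right) \frac{1}{73964} = - \frac{1047}{36982}$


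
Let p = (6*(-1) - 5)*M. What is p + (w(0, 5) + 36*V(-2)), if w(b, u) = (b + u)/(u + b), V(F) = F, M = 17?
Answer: -258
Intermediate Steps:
w(b, u) = 1 (w(b, u) = (b + u)/(b + u) = 1)
p = -187 (p = (6*(-1) - 5)*17 = (-6 - 5)*17 = -11*17 = -187)
p + (w(0, 5) + 36*V(-2)) = -187 + (1 + 36*(-2)) = -187 + (1 - 72) = -187 - 71 = -258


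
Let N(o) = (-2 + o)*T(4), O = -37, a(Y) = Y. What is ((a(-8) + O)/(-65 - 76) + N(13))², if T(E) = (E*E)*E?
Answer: 1095808609/2209 ≈ 4.9607e+5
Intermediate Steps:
T(E) = E³ (T(E) = E²*E = E³)
N(o) = -128 + 64*o (N(o) = (-2 + o)*4³ = (-2 + o)*64 = -128 + 64*o)
((a(-8) + O)/(-65 - 76) + N(13))² = ((-8 - 37)/(-65 - 76) + (-128 + 64*13))² = (-45/(-141) + (-128 + 832))² = (-45*(-1/141) + 704)² = (15/47 + 704)² = (33103/47)² = 1095808609/2209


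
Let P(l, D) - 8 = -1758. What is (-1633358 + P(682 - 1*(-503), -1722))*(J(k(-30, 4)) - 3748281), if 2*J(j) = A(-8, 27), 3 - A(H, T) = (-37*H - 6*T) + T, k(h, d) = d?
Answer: 6128973422880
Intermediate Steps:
A(H, T) = 3 + 5*T + 37*H (A(H, T) = 3 - ((-37*H - 6*T) + T) = 3 - (-37*H - 5*T) = 3 + (5*T + 37*H) = 3 + 5*T + 37*H)
P(l, D) = -1750 (P(l, D) = 8 - 1758 = -1750)
J(j) = -79 (J(j) = (3 + 5*27 + 37*(-8))/2 = (3 + 135 - 296)/2 = (1/2)*(-158) = -79)
(-1633358 + P(682 - 1*(-503), -1722))*(J(k(-30, 4)) - 3748281) = (-1633358 - 1750)*(-79 - 3748281) = -1635108*(-3748360) = 6128973422880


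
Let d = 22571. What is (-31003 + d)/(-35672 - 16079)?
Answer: 8432/51751 ≈ 0.16293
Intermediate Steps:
(-31003 + d)/(-35672 - 16079) = (-31003 + 22571)/(-35672 - 16079) = -8432/(-51751) = -8432*(-1/51751) = 8432/51751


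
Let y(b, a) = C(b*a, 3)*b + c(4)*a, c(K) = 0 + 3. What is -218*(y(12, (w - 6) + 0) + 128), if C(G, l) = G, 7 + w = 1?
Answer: 356648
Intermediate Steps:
w = -6 (w = -7 + 1 = -6)
c(K) = 3
y(b, a) = 3*a + a*b² (y(b, a) = (b*a)*b + 3*a = (a*b)*b + 3*a = a*b² + 3*a = 3*a + a*b²)
-218*(y(12, (w - 6) + 0) + 128) = -218*(((-6 - 6) + 0)*(3 + 12²) + 128) = -218*((-12 + 0)*(3 + 144) + 128) = -218*(-12*147 + 128) = -218*(-1764 + 128) = -218*(-1636) = 356648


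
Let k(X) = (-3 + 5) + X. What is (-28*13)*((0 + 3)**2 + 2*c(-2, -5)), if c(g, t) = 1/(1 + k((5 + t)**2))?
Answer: -10556/3 ≈ -3518.7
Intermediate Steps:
k(X) = 2 + X
c(g, t) = 1/(3 + (5 + t)**2) (c(g, t) = 1/(1 + (2 + (5 + t)**2)) = 1/(3 + (5 + t)**2))
(-28*13)*((0 + 3)**2 + 2*c(-2, -5)) = (-28*13)*((0 + 3)**2 + 2/(3 + (5 - 5)**2)) = -364*(3**2 + 2/(3 + 0**2)) = -364*(9 + 2/(3 + 0)) = -364*(9 + 2/3) = -364*29/3 = -10556/3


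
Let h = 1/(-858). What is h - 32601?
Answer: -27971659/858 ≈ -32601.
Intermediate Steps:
h = -1/858 ≈ -0.0011655
h - 32601 = -1/858 - 32601 = -27971659/858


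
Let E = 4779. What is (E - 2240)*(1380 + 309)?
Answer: 4288371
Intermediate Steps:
(E - 2240)*(1380 + 309) = (4779 - 2240)*(1380 + 309) = 2539*1689 = 4288371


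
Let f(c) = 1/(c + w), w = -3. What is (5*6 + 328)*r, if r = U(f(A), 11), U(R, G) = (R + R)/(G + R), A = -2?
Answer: -358/27 ≈ -13.259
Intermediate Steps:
f(c) = 1/(-3 + c) (f(c) = 1/(c - 3) = 1/(-3 + c))
U(R, G) = 2*R/(G + R) (U(R, G) = (2*R)/(G + R) = 2*R/(G + R))
r = -1/27 (r = 2/((-3 - 2)*(11 + 1/(-3 - 2))) = 2/(-5*(11 + 1/(-5))) = 2*(-⅕)/(11 - ⅕) = 2*(-⅕)/(54/5) = 2*(-⅕)*(5/54) = -1/27 ≈ -0.037037)
(5*6 + 328)*r = (5*6 + 328)*(-1/27) = (30 + 328)*(-1/27) = 358*(-1/27) = -358/27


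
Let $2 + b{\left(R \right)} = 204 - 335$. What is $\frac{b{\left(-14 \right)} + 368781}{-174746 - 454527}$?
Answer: $- \frac{368648}{629273} \approx -0.58583$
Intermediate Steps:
$b{\left(R \right)} = -133$ ($b{\left(R \right)} = -2 + \left(204 - 335\right) = -2 - 131 = -133$)
$\frac{b{\left(-14 \right)} + 368781}{-174746 - 454527} = \frac{-133 + 368781}{-174746 - 454527} = \frac{368648}{-629273} = 368648 \left(- \frac{1}{629273}\right) = - \frac{368648}{629273}$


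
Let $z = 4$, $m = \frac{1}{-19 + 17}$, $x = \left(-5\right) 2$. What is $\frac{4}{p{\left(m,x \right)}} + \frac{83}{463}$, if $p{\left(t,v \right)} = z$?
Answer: $\frac{546}{463} \approx 1.1793$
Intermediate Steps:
$x = -10$
$m = - \frac{1}{2}$ ($m = \frac{1}{-2} = - \frac{1}{2} \approx -0.5$)
$p{\left(t,v \right)} = 4$
$\frac{4}{p{\left(m,x \right)}} + \frac{83}{463} = \frac{4}{4} + \frac{83}{463} = 4 \cdot \frac{1}{4} + 83 \cdot \frac{1}{463} = 1 + \frac{83}{463} = \frac{546}{463}$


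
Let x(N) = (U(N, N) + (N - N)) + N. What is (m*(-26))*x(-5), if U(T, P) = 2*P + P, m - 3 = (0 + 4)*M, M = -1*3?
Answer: -4680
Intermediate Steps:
M = -3
m = -9 (m = 3 + (0 + 4)*(-3) = 3 + 4*(-3) = 3 - 12 = -9)
U(T, P) = 3*P
x(N) = 4*N (x(N) = (3*N + (N - N)) + N = (3*N + 0) + N = 3*N + N = 4*N)
(m*(-26))*x(-5) = (-9*(-26))*(4*(-5)) = 234*(-20) = -4680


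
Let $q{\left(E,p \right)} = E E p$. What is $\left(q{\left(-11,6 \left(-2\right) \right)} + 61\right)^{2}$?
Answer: $1934881$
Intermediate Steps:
$q{\left(E,p \right)} = p E^{2}$ ($q{\left(E,p \right)} = E^{2} p = p E^{2}$)
$\left(q{\left(-11,6 \left(-2\right) \right)} + 61\right)^{2} = \left(6 \left(-2\right) \left(-11\right)^{2} + 61\right)^{2} = \left(\left(-12\right) 121 + 61\right)^{2} = \left(-1452 + 61\right)^{2} = \left(-1391\right)^{2} = 1934881$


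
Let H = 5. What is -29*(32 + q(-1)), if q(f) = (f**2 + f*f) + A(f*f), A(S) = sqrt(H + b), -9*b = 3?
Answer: -986 - 29*sqrt(42)/3 ≈ -1048.6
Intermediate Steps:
b = -1/3 (b = -1/9*3 = -1/3 ≈ -0.33333)
A(S) = sqrt(42)/3 (A(S) = sqrt(5 - 1/3) = sqrt(14/3) = sqrt(42)/3)
q(f) = 2*f**2 + sqrt(42)/3 (q(f) = (f**2 + f*f) + sqrt(42)/3 = (f**2 + f**2) + sqrt(42)/3 = 2*f**2 + sqrt(42)/3)
-29*(32 + q(-1)) = -29*(32 + (2*(-1)**2 + sqrt(42)/3)) = -29*(32 + (2*1 + sqrt(42)/3)) = -29*(32 + (2 + sqrt(42)/3)) = -29*(34 + sqrt(42)/3) = -986 - 29*sqrt(42)/3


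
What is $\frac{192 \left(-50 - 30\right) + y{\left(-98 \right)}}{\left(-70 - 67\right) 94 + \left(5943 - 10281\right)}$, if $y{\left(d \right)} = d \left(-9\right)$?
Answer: $\frac{7239}{8608} \approx 0.84096$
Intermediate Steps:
$y{\left(d \right)} = - 9 d$
$\frac{192 \left(-50 - 30\right) + y{\left(-98 \right)}}{\left(-70 - 67\right) 94 + \left(5943 - 10281\right)} = \frac{192 \left(-50 - 30\right) - -882}{\left(-70 - 67\right) 94 + \left(5943 - 10281\right)} = \frac{192 \left(-80\right) + 882}{\left(-137\right) 94 - 4338} = \frac{-15360 + 882}{-12878 - 4338} = - \frac{14478}{-17216} = \left(-14478\right) \left(- \frac{1}{17216}\right) = \frac{7239}{8608}$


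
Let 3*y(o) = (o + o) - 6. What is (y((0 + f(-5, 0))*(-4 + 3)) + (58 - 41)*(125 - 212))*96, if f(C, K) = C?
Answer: -141856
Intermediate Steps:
y(o) = -2 + 2*o/3 (y(o) = ((o + o) - 6)/3 = (2*o - 6)/3 = (-6 + 2*o)/3 = -2 + 2*o/3)
(y((0 + f(-5, 0))*(-4 + 3)) + (58 - 41)*(125 - 212))*96 = ((-2 + 2*((0 - 5)*(-4 + 3))/3) + (58 - 41)*(125 - 212))*96 = ((-2 + 2*(-5*(-1))/3) + 17*(-87))*96 = ((-2 + (2/3)*5) - 1479)*96 = ((-2 + 10/3) - 1479)*96 = (4/3 - 1479)*96 = -4433/3*96 = -141856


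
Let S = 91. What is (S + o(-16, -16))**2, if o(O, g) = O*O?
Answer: 120409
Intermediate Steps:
o(O, g) = O**2
(S + o(-16, -16))**2 = (91 + (-16)**2)**2 = (91 + 256)**2 = 347**2 = 120409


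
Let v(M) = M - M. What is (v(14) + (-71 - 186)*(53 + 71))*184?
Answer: -5863712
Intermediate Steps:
v(M) = 0
(v(14) + (-71 - 186)*(53 + 71))*184 = (0 + (-71 - 186)*(53 + 71))*184 = (0 - 257*124)*184 = (0 - 31868)*184 = -31868*184 = -5863712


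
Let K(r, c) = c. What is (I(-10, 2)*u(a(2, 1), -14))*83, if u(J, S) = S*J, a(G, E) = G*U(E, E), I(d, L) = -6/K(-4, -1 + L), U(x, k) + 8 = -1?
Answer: -125496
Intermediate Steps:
U(x, k) = -9 (U(x, k) = -8 - 1 = -9)
I(d, L) = -6/(-1 + L)
a(G, E) = -9*G (a(G, E) = G*(-9) = -9*G)
u(J, S) = J*S
(I(-10, 2)*u(a(2, 1), -14))*83 = ((-6/(-1 + 2))*(-9*2*(-14)))*83 = ((-6/1)*(-18*(-14)))*83 = (-6*1*252)*83 = -6*252*83 = -1512*83 = -125496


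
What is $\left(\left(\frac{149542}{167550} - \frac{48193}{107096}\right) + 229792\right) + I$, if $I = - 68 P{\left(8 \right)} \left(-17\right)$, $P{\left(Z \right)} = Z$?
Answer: $\frac{2144663057602441}{8971967400} \approx 2.3904 \cdot 10^{5}$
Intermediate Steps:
$I = 9248$ ($I = \left(-68\right) 8 \left(-17\right) = \left(-544\right) \left(-17\right) = 9248$)
$\left(\left(\frac{149542}{167550} - \frac{48193}{107096}\right) + 229792\right) + I = \left(\left(\frac{149542}{167550} - \frac{48193}{107096}\right) + 229792\right) + 9248 = \left(\left(149542 \cdot \frac{1}{167550} - \frac{48193}{107096}\right) + 229792\right) + 9248 = \left(\left(\frac{74771}{83775} - \frac{48193}{107096}\right) + 229792\right) + 9248 = \left(\frac{3970306441}{8971967400} + 229792\right) + 9248 = \frac{2061690303087241}{8971967400} + 9248 = \frac{2144663057602441}{8971967400}$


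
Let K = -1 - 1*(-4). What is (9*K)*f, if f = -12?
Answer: -324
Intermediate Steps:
K = 3 (K = -1 + 4 = 3)
(9*K)*f = (9*3)*(-12) = 27*(-12) = -324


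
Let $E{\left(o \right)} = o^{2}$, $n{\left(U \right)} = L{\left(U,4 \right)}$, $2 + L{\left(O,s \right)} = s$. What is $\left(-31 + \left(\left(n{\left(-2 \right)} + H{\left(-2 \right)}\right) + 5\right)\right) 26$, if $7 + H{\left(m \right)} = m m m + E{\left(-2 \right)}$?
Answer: $-910$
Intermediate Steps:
$L{\left(O,s \right)} = -2 + s$
$n{\left(U \right)} = 2$ ($n{\left(U \right)} = -2 + 4 = 2$)
$H{\left(m \right)} = -3 + m^{3}$ ($H{\left(m \right)} = -7 + \left(m m m + \left(-2\right)^{2}\right) = -7 + \left(m^{2} m + 4\right) = -7 + \left(m^{3} + 4\right) = -7 + \left(4 + m^{3}\right) = -3 + m^{3}$)
$\left(-31 + \left(\left(n{\left(-2 \right)} + H{\left(-2 \right)}\right) + 5\right)\right) 26 = \left(-31 + \left(\left(2 + \left(-3 + \left(-2\right)^{3}\right)\right) + 5\right)\right) 26 = \left(-31 + \left(\left(2 - 11\right) + 5\right)\right) 26 = \left(-31 + \left(-9 + 5\right)\right) 26 = \left(-31 - 4\right) 26 = \left(-35\right) 26 = -910$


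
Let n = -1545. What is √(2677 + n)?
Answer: 2*√283 ≈ 33.645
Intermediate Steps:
√(2677 + n) = √(2677 - 1545) = √1132 = 2*√283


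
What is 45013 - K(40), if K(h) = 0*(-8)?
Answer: 45013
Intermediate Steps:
K(h) = 0
45013 - K(40) = 45013 - 1*0 = 45013 + 0 = 45013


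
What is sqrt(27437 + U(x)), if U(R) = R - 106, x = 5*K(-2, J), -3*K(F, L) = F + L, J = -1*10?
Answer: 3*sqrt(3039) ≈ 165.38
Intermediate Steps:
J = -10
K(F, L) = -F/3 - L/3 (K(F, L) = -(F + L)/3 = -F/3 - L/3)
x = 20 (x = 5*(-1/3*(-2) - 1/3*(-10)) = 5*(2/3 + 10/3) = 5*4 = 20)
U(R) = -106 + R
sqrt(27437 + U(x)) = sqrt(27437 + (-106 + 20)) = sqrt(27437 - 86) = sqrt(27351) = 3*sqrt(3039)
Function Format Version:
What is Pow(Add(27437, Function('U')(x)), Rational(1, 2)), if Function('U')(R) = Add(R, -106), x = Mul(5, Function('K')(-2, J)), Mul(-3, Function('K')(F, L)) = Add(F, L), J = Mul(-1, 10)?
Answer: Mul(3, Pow(3039, Rational(1, 2))) ≈ 165.38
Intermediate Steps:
J = -10
Function('K')(F, L) = Add(Mul(Rational(-1, 3), F), Mul(Rational(-1, 3), L)) (Function('K')(F, L) = Mul(Rational(-1, 3), Add(F, L)) = Add(Mul(Rational(-1, 3), F), Mul(Rational(-1, 3), L)))
x = 20 (x = Mul(5, Add(Mul(Rational(-1, 3), -2), Mul(Rational(-1, 3), -10))) = Mul(5, Add(Rational(2, 3), Rational(10, 3))) = Mul(5, 4) = 20)
Function('U')(R) = Add(-106, R)
Pow(Add(27437, Function('U')(x)), Rational(1, 2)) = Pow(Add(27437, Add(-106, 20)), Rational(1, 2)) = Pow(Add(27437, -86), Rational(1, 2)) = Pow(27351, Rational(1, 2)) = Mul(3, Pow(3039, Rational(1, 2)))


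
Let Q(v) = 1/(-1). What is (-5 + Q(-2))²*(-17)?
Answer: -612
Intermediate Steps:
Q(v) = -1
(-5 + Q(-2))²*(-17) = (-5 - 1)²*(-17) = (-6)²*(-17) = 36*(-17) = -612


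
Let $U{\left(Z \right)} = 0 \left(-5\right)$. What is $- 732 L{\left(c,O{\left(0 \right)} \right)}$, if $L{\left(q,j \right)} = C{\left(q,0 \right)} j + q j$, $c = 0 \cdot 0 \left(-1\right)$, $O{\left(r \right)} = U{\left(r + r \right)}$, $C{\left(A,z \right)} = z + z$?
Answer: $0$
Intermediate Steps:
$U{\left(Z \right)} = 0$
$C{\left(A,z \right)} = 2 z$
$O{\left(r \right)} = 0$
$c = 0$ ($c = 0 \left(-1\right) = 0$)
$L{\left(q,j \right)} = j q$ ($L{\left(q,j \right)} = 2 \cdot 0 j + q j = 0 j + j q = 0 + j q = j q$)
$- 732 L{\left(c,O{\left(0 \right)} \right)} = - 732 \cdot 0 \cdot 0 = \left(-732\right) 0 = 0$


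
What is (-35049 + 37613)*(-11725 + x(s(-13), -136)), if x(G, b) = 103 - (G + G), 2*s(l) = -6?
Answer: -29783424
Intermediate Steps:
s(l) = -3 (s(l) = (½)*(-6) = -3)
x(G, b) = 103 - 2*G
(-35049 + 37613)*(-11725 + x(s(-13), -136)) = (-35049 + 37613)*(-11725 + (103 - 2*(-3))) = 2564*(-11725 + (103 + 6)) = 2564*(-11725 + 109) = 2564*(-11616) = -29783424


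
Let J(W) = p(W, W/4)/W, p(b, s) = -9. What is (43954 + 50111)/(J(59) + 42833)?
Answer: 5549835/2527138 ≈ 2.1961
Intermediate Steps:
J(W) = -9/W
(43954 + 50111)/(J(59) + 42833) = (43954 + 50111)/(-9/59 + 42833) = 94065/(-9*1/59 + 42833) = 94065/(-9/59 + 42833) = 94065/(2527138/59) = 94065*(59/2527138) = 5549835/2527138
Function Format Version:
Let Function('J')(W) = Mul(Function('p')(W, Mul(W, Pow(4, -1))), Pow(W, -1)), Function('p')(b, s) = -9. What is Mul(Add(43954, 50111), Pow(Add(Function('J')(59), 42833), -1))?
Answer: Rational(5549835, 2527138) ≈ 2.1961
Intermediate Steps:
Function('J')(W) = Mul(-9, Pow(W, -1))
Mul(Add(43954, 50111), Pow(Add(Function('J')(59), 42833), -1)) = Mul(Add(43954, 50111), Pow(Add(Mul(-9, Pow(59, -1)), 42833), -1)) = Mul(94065, Pow(Add(Mul(-9, Rational(1, 59)), 42833), -1)) = Mul(94065, Pow(Add(Rational(-9, 59), 42833), -1)) = Mul(94065, Pow(Rational(2527138, 59), -1)) = Mul(94065, Rational(59, 2527138)) = Rational(5549835, 2527138)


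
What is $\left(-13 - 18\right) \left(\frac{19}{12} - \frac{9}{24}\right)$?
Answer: $- \frac{899}{24} \approx -37.458$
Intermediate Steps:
$\left(-13 - 18\right) \left(\frac{19}{12} - \frac{9}{24}\right) = - 31 \left(19 \cdot \frac{1}{12} - \frac{3}{8}\right) = - 31 \left(\frac{19}{12} - \frac{3}{8}\right) = \left(-31\right) \frac{29}{24} = - \frac{899}{24}$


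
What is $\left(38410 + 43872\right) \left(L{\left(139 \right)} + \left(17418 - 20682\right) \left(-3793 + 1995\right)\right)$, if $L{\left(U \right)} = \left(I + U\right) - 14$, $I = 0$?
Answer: $482896354754$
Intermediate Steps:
$L{\left(U \right)} = -14 + U$ ($L{\left(U \right)} = \left(0 + U\right) - 14 = U - 14 = -14 + U$)
$\left(38410 + 43872\right) \left(L{\left(139 \right)} + \left(17418 - 20682\right) \left(-3793 + 1995\right)\right) = \left(38410 + 43872\right) \left(\left(-14 + 139\right) + \left(17418 - 20682\right) \left(-3793 + 1995\right)\right) = 82282 \left(125 - -5868672\right) = 82282 \left(125 + 5868672\right) = 82282 \cdot 5868797 = 482896354754$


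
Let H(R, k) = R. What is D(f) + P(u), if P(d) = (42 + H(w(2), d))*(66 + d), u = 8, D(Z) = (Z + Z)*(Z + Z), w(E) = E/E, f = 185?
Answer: 140082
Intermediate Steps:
w(E) = 1
D(Z) = 4*Z² (D(Z) = (2*Z)*(2*Z) = 4*Z²)
P(d) = 2838 + 43*d (P(d) = (42 + 1)*(66 + d) = 43*(66 + d) = 2838 + 43*d)
D(f) + P(u) = 4*185² + (2838 + 43*8) = 4*34225 + (2838 + 344) = 136900 + 3182 = 140082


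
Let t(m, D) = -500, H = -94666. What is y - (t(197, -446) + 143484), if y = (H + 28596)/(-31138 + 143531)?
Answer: -16070466782/112393 ≈ -1.4298e+5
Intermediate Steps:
y = -66070/112393 (y = (-94666 + 28596)/(-31138 + 143531) = -66070/112393 ≈ -0.58785)
y - (t(197, -446) + 143484) = -66070/112393 - (-500 + 143484) = -66070/112393 - 1*142984 = -66070/112393 - 142984 = -16070466782/112393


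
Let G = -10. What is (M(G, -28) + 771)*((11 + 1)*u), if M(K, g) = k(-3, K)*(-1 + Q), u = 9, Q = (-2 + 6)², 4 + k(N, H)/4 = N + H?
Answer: -26892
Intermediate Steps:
k(N, H) = -16 + 4*H + 4*N (k(N, H) = -16 + 4*(N + H) = -16 + 4*(H + N) = -16 + (4*H + 4*N) = -16 + 4*H + 4*N)
Q = 16 (Q = 4² = 16)
M(K, g) = -420 + 60*K (M(K, g) = (-16 + 4*K + 4*(-3))*(-1 + 16) = (-16 + 4*K - 12)*15 = (-28 + 4*K)*15 = -420 + 60*K)
(M(G, -28) + 771)*((11 + 1)*u) = ((-420 + 60*(-10)) + 771)*((11 + 1)*9) = ((-420 - 600) + 771)*(12*9) = (-1020 + 771)*108 = -249*108 = -26892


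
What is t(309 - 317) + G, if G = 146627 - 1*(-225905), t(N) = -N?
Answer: 372540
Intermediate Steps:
G = 372532 (G = 146627 + 225905 = 372532)
t(309 - 317) + G = -(309 - 317) + 372532 = -1*(-8) + 372532 = 8 + 372532 = 372540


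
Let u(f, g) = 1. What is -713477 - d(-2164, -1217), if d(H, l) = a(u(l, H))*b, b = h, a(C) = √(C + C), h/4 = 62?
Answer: -713477 - 248*√2 ≈ -7.1383e+5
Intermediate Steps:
h = 248 (h = 4*62 = 248)
a(C) = √2*√C (a(C) = √(2*C) = √2*√C)
b = 248
d(H, l) = 248*√2 (d(H, l) = (√2*√1)*248 = (√2*1)*248 = √2*248 = 248*√2)
-713477 - d(-2164, -1217) = -713477 - 248*√2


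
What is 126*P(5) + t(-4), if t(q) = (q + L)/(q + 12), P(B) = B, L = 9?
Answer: 5045/8 ≈ 630.63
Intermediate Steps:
t(q) = (9 + q)/(12 + q) (t(q) = (q + 9)/(q + 12) = (9 + q)/(12 + q))
126*P(5) + t(-4) = 126*5 + (9 - 4)/(12 - 4) = 630 + 5/8 = 5045/8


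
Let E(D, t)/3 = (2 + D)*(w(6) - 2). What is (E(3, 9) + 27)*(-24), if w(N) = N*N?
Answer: -12888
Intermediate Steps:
w(N) = N**2
E(D, t) = 204 + 102*D (E(D, t) = 3*((2 + D)*(6**2 - 2)) = 3*((2 + D)*(36 - 2)) = 3*((2 + D)*34) = 3*(68 + 34*D) = 204 + 102*D)
(E(3, 9) + 27)*(-24) = ((204 + 102*3) + 27)*(-24) = ((204 + 306) + 27)*(-24) = (510 + 27)*(-24) = 537*(-24) = -12888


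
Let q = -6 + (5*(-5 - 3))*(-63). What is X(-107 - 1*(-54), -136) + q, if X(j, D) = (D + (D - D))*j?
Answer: 9722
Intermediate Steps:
X(j, D) = D*j (X(j, D) = (D + 0)*j = D*j)
q = 2514 (q = -6 + (5*(-8))*(-63) = -6 - 40*(-63) = -6 + 2520 = 2514)
X(-107 - 1*(-54), -136) + q = -136*(-107 - 1*(-54)) + 2514 = -136*(-107 + 54) + 2514 = -136*(-53) + 2514 = 7208 + 2514 = 9722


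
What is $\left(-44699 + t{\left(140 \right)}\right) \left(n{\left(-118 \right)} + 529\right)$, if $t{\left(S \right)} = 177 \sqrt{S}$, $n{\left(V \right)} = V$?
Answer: $-18371289 + 145494 \sqrt{35} \approx -1.7511 \cdot 10^{7}$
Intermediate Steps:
$\left(-44699 + t{\left(140 \right)}\right) \left(n{\left(-118 \right)} + 529\right) = \left(-44699 + 177 \sqrt{140}\right) \left(-118 + 529\right) = \left(-44699 + 177 \cdot 2 \sqrt{35}\right) 411 = \left(-44699 + 354 \sqrt{35}\right) 411 = -18371289 + 145494 \sqrt{35}$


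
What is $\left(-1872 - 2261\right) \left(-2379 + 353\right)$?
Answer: $8373458$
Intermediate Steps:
$\left(-1872 - 2261\right) \left(-2379 + 353\right) = \left(-1872 - 2261\right) \left(-2026\right) = \left(-4133\right) \left(-2026\right) = 8373458$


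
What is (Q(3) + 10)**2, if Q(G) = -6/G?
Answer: 64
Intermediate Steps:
(Q(3) + 10)**2 = (-6/3 + 10)**2 = (-6*1/3 + 10)**2 = (-2 + 10)**2 = 8**2 = 64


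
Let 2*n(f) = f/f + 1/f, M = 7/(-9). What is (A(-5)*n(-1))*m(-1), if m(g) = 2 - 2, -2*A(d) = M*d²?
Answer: 0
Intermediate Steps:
M = -7/9 (M = 7*(-⅑) = -7/9 ≈ -0.77778)
n(f) = ½ + 1/(2*f) (n(f) = (f/f + 1/f)/2 = (1 + 1/f)/2 = ½ + 1/(2*f))
A(d) = 7*d²/18 (A(d) = -(-7)*d²/18 = 7*d²/18)
m(g) = 0
(A(-5)*n(-1))*m(-1) = (((7/18)*(-5)²)*((½)*(1 - 1)/(-1)))*0 = (((7/18)*25)*((½)*(-1)*0))*0 = ((175/18)*0)*0 = 0*0 = 0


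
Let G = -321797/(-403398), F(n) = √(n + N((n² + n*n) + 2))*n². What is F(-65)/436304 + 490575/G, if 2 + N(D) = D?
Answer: 197896973850/321797 + 4225*√8385/436304 ≈ 6.1498e+5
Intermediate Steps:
N(D) = -2 + D
F(n) = n²*√(n + 2*n²) (F(n) = √(n + (-2 + ((n² + n*n) + 2)))*n² = √(n + (-2 + ((n² + n²) + 2)))*n² = √(n + (-2 + (2*n² + 2)))*n² = √(n + (-2 + (2 + 2*n²)))*n² = √(n + 2*n²)*n² = n²*√(n + 2*n²))
G = 321797/403398 (G = -321797*(-1/403398) = 321797/403398 ≈ 0.79772)
F(-65)/436304 + 490575/G = ((-65)²*√(-65*(1 + 2*(-65))))/436304 + 490575/(321797/403398) = (4225*√(-65*(1 - 130)))*(1/436304) + 490575*(403398/321797) = (4225*√(-65*(-129)))*(1/436304) + 197896973850/321797 = (4225*√8385)*(1/436304) + 197896973850/321797 = 4225*√8385/436304 + 197896973850/321797 = 197896973850/321797 + 4225*√8385/436304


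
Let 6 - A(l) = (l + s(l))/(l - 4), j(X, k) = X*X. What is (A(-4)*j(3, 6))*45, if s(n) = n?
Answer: 2025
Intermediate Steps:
j(X, k) = X²
A(l) = 6 - 2*l/(-4 + l) (A(l) = 6 - (l + l)/(l - 4) = 6 - 2*l/(-4 + l))
(A(-4)*j(3, 6))*45 = ((4*(-6 - 4)/(-4 - 4))*3²)*45 = ((4*(-10)/(-8))*9)*45 = ((4*(-⅛)*(-10))*9)*45 = (5*9)*45 = 45*45 = 2025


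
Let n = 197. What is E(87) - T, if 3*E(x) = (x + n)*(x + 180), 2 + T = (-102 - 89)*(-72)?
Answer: 11526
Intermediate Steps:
T = 13750 (T = -2 + (-102 - 89)*(-72) = -2 - 191*(-72) = -2 + 13752 = 13750)
E(x) = (180 + x)*(197 + x)/3 (E(x) = ((x + 197)*(x + 180))/3 = ((197 + x)*(180 + x))/3 = ((180 + x)*(197 + x))/3 = (180 + x)*(197 + x)/3)
E(87) - T = (11820 + (1/3)*87**2 + (377/3)*87) - 1*13750 = (11820 + (1/3)*7569 + 10933) - 13750 = (11820 + 2523 + 10933) - 13750 = 25276 - 13750 = 11526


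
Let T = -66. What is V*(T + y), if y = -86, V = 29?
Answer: -4408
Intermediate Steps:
V*(T + y) = 29*(-66 - 86) = 29*(-152) = -4408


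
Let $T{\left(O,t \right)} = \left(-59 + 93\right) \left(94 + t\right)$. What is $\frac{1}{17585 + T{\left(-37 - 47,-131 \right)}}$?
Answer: $\frac{1}{16327} \approx 6.1248 \cdot 10^{-5}$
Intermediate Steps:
$T{\left(O,t \right)} = 3196 + 34 t$ ($T{\left(O,t \right)} = 34 \left(94 + t\right) = 3196 + 34 t$)
$\frac{1}{17585 + T{\left(-37 - 47,-131 \right)}} = \frac{1}{17585 + \left(3196 + 34 \left(-131\right)\right)} = \frac{1}{17585 + \left(3196 - 4454\right)} = \frac{1}{17585 - 1258} = \frac{1}{16327}$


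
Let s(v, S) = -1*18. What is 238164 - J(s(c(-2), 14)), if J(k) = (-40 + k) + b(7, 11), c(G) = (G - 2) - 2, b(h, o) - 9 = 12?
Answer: 238201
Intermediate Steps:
b(h, o) = 21 (b(h, o) = 9 + 12 = 21)
c(G) = -4 + G (c(G) = (-2 + G) - 2 = -4 + G)
s(v, S) = -18
J(k) = -19 + k (J(k) = (-40 + k) + 21 = -19 + k)
238164 - J(s(c(-2), 14)) = 238164 - (-19 - 18) = 238164 - 1*(-37) = 238164 + 37 = 238201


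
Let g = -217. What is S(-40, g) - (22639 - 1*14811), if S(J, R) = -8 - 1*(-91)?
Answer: -7745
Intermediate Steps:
S(J, R) = 83 (S(J, R) = -8 + 91 = 83)
S(-40, g) - (22639 - 1*14811) = 83 - (22639 - 1*14811) = 83 - (22639 - 14811) = 83 - 1*7828 = 83 - 7828 = -7745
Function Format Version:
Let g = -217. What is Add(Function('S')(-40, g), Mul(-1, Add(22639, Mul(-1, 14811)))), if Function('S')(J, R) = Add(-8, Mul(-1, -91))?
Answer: -7745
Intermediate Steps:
Function('S')(J, R) = 83 (Function('S')(J, R) = Add(-8, 91) = 83)
Add(Function('S')(-40, g), Mul(-1, Add(22639, Mul(-1, 14811)))) = Add(83, Mul(-1, Add(22639, Mul(-1, 14811)))) = Add(83, Mul(-1, Add(22639, -14811))) = Add(83, Mul(-1, 7828)) = Add(83, -7828) = -7745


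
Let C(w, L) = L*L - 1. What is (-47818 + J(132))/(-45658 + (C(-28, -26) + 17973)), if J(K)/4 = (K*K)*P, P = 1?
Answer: -10939/13505 ≈ -0.81000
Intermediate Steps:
C(w, L) = -1 + L² (C(w, L) = L² - 1 = -1 + L²)
J(K) = 4*K² (J(K) = 4*((K*K)*1) = 4*(K²*1) = 4*K²)
(-47818 + J(132))/(-45658 + (C(-28, -26) + 17973)) = (-47818 + 4*132²)/(-45658 + ((-1 + (-26)²) + 17973)) = (-47818 + 4*17424)/(-45658 + ((-1 + 676) + 17973)) = (-47818 + 69696)/(-45658 + (675 + 17973)) = 21878/(-45658 + 18648) = 21878/(-27010) = 21878*(-1/27010) = -10939/13505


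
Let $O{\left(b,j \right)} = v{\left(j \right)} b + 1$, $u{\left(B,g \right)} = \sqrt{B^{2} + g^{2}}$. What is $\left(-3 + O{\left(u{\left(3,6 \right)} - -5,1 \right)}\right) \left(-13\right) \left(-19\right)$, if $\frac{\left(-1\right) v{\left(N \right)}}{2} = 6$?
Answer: $-15314 - 8892 \sqrt{5} \approx -35197.0$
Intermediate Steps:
$v{\left(N \right)} = -12$ ($v{\left(N \right)} = \left(-2\right) 6 = -12$)
$O{\left(b,j \right)} = 1 - 12 b$ ($O{\left(b,j \right)} = - 12 b + 1 = 1 - 12 b$)
$\left(-3 + O{\left(u{\left(3,6 \right)} - -5,1 \right)}\right) \left(-13\right) \left(-19\right) = \left(-3 + \left(1 - 12 \left(\sqrt{3^{2} + 6^{2}} - -5\right)\right)\right) \left(-13\right) \left(-19\right) = \left(-3 + \left(1 - 12 \left(\sqrt{9 + 36} + 5\right)\right)\right) \left(-13\right) \left(-19\right) = \left(-3 + \left(1 - 12 \left(\sqrt{45} + 5\right)\right)\right) \left(-13\right) \left(-19\right) = \left(-3 + \left(1 - 12 \left(3 \sqrt{5} + 5\right)\right)\right) \left(-13\right) \left(-19\right) = \left(-3 + \left(1 - 12 \left(5 + 3 \sqrt{5}\right)\right)\right) \left(-13\right) \left(-19\right) = \left(-3 + \left(1 - \left(60 + 36 \sqrt{5}\right)\right)\right) \left(-13\right) \left(-19\right) = \left(-3 - \left(59 + 36 \sqrt{5}\right)\right) \left(-13\right) \left(-19\right) = \left(-62 - 36 \sqrt{5}\right) \left(-13\right) \left(-19\right) = \left(806 + 468 \sqrt{5}\right) \left(-19\right) = -15314 - 8892 \sqrt{5}$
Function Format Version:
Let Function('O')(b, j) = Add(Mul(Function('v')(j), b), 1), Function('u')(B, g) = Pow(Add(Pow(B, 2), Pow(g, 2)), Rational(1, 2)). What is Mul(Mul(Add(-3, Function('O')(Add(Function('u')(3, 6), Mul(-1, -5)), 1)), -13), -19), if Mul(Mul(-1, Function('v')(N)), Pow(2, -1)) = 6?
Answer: Add(-15314, Mul(-8892, Pow(5, Rational(1, 2)))) ≈ -35197.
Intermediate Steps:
Function('v')(N) = -12 (Function('v')(N) = Mul(-2, 6) = -12)
Function('O')(b, j) = Add(1, Mul(-12, b)) (Function('O')(b, j) = Add(Mul(-12, b), 1) = Add(1, Mul(-12, b)))
Mul(Mul(Add(-3, Function('O')(Add(Function('u')(3, 6), Mul(-1, -5)), 1)), -13), -19) = Mul(Mul(Add(-3, Add(1, Mul(-12, Add(Pow(Add(Pow(3, 2), Pow(6, 2)), Rational(1, 2)), Mul(-1, -5))))), -13), -19) = Mul(Mul(Add(-3, Add(1, Mul(-12, Add(Pow(Add(9, 36), Rational(1, 2)), 5)))), -13), -19) = Mul(Mul(Add(-3, Add(1, Mul(-12, Add(Pow(45, Rational(1, 2)), 5)))), -13), -19) = Mul(Mul(Add(-3, Add(1, Mul(-12, Add(Mul(3, Pow(5, Rational(1, 2))), 5)))), -13), -19) = Mul(Mul(Add(-3, Add(1, Mul(-12, Add(5, Mul(3, Pow(5, Rational(1, 2))))))), -13), -19) = Mul(Mul(Add(-3, Add(1, Add(-60, Mul(-36, Pow(5, Rational(1, 2)))))), -13), -19) = Mul(Mul(Add(-3, Add(-59, Mul(-36, Pow(5, Rational(1, 2))))), -13), -19) = Mul(Mul(Add(-62, Mul(-36, Pow(5, Rational(1, 2)))), -13), -19) = Mul(Add(806, Mul(468, Pow(5, Rational(1, 2)))), -19) = Add(-15314, Mul(-8892, Pow(5, Rational(1, 2))))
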